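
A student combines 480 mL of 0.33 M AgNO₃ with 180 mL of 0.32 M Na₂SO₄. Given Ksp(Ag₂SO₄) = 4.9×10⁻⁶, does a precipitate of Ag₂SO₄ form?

Yes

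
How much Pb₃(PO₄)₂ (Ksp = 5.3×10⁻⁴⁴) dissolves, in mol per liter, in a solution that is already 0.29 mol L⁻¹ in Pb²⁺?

7.4×10⁻²² M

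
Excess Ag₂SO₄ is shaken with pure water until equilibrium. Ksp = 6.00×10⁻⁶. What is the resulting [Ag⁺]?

Ag₂SO₄(s) ⇌ 2 Ag⁺(aq) + SO₄²⁻(aq)
Let s be the molar solubility. Then [Ag⁺] = 2s and [SO₄²⁻] = s.
Ksp = [Ag⁺]^2[SO₄²⁻] = (2s)^2 · s = 4s^3 = 6.00×10⁻⁶
s = 1.14×10⁻² M
[Ag⁺] = 2s = 2.29×10⁻² M

2.29×10⁻² M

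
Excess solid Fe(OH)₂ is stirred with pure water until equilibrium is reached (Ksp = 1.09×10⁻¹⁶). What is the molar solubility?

3.01×10⁻⁶ M

Fe(OH)₂(s) ⇌ Fe²⁺(aq) + 2 OH⁻(aq)
If s mol/L of Fe(OH)₂ dissolves, [Fe²⁺] = s and [OH⁻] = 2s.
Ksp = [Fe²⁺][OH⁻]^2 = s · (2s)^2 = 4s^3
4s^3 = 1.09×10⁻¹⁶  ⇒  s^3 = 2.73×10⁻¹⁷
Taking the 3rd root, s = 3.01×10⁻⁶ mol L⁻¹.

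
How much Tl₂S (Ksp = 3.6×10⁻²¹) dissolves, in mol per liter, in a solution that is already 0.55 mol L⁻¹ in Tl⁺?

1.2×10⁻²⁰ M

Tl₂S(s) ⇌ 2 Tl⁺(aq) + S²⁻(aq)
Let s be the solubility of Tl₂S here. The common ion gives [Tl⁺] ≈ 0.55 mol L⁻¹, and [S²⁻] = s.
Ksp = [Tl⁺]^2[S²⁻] = (0.55)^2s
s = 3.6×10⁻²¹ / (0.55)^2 = 1.2×10⁻²⁰
s = 1.2×10⁻²⁰ mol L⁻¹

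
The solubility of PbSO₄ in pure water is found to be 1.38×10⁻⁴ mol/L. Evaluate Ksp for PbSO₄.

Ksp = 1.90×10⁻⁸

PbSO₄(s) ⇌ Pb²⁺(aq) + SO₄²⁻(aq)
Let s be the molar solubility. Then [Pb²⁺] = s and [SO₄²⁻] = s.
Ksp = [Pb²⁺][SO₄²⁻] = s · s = s^2
Ksp = (1.38×10⁻⁴)^2 = 1.90×10⁻⁸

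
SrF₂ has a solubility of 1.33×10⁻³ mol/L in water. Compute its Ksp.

SrF₂(s) ⇌ Sr²⁺(aq) + 2 F⁻(aq)
For each mole of SrF₂ that dissolves per liter, [Sr²⁺] = s and [F⁻] = 2s; let s denote this solubility.
Ksp = [Sr²⁺][F⁻]^2 = s · (2s)^2 = 4s^3
Ksp = 4 × (1.33×10⁻³)^3 = 9.41×10⁻⁹

Ksp = 9.41×10⁻⁹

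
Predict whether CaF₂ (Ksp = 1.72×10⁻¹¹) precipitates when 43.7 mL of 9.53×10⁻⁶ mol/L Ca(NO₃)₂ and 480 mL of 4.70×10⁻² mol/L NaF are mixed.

Yes

The combined volume is 523.7 mL.
[Ca²⁺] = (9.53×10⁻⁶)(43.7)/523.7 = 7.95×10⁻⁷ mol/L
[F⁻] = (4.70×10⁻²)(480)/523.7 = 4.31×10⁻² mol/L
Q = [Ca²⁺][F⁻]^2 = 1.48×10⁻⁹
Since Q (1.48×10⁻⁹) exceeds Ksp (1.72×10⁻¹¹), CaF₂ will precipitate.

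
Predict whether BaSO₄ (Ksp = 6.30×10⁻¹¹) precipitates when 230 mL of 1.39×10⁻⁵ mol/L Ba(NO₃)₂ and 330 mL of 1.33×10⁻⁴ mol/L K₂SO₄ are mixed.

After mixing, V = 230 mL + 330 mL = 560 mL.
[Ba²⁺] = (1.39×10⁻⁵)(230)/560 = 5.71×10⁻⁶ mol/L
[SO₄²⁻] = (1.33×10⁻⁴)(330)/560 = 7.84×10⁻⁵ mol/L
Q = [Ba²⁺][SO₄²⁻] = 4.47×10⁻¹⁰
Q = 4.47×10⁻¹⁰ > Ksp = 6.30×10⁻¹¹, so the solution is supersaturated and BaSO₄ precipitates.

Yes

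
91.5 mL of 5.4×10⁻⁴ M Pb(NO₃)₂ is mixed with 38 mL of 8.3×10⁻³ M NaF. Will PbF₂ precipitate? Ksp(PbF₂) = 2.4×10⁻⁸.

After mixing, V = 91.5 mL + 38 mL = 129.5 mL.
[Pb²⁺] = (5.4×10⁻⁴)(91.5)/129.5 = 3.8×10⁻⁴ M
[F⁻] = (8.3×10⁻³)(38)/129.5 = 2.4×10⁻³ M
Q = [Pb²⁺][F⁻]^2 = 2.3×10⁻⁹
Q < Ksp (2.3×10⁻⁹ vs 2.4×10⁻⁸); the solution remains unsaturated and no precipitate forms.

No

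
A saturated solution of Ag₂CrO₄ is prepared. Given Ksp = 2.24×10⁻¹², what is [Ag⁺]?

1.65×10⁻⁴ M

Ag₂CrO₄(s) ⇌ 2 Ag⁺(aq) + CrO₄²⁻(aq)
Let s be the molar solubility. Then [Ag⁺] = 2s and [CrO₄²⁻] = s.
Ksp = [Ag⁺]^2[CrO₄²⁻] = (2s)^2 · s = 4s^3 = 2.24×10⁻¹²
s = 8.24×10⁻⁵ mol L⁻¹
[Ag⁺] = 2s = 1.65×10⁻⁴ mol L⁻¹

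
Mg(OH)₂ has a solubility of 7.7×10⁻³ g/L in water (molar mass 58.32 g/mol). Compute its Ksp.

Convert to molarity: s = 7.7×10⁻³ / 58.32 = 1.320×10⁻⁴ mol/L
Mg(OH)₂(s) ⇌ Mg²⁺(aq) + 2 OH⁻(aq)
If s mol/L of Mg(OH)₂ dissolves, [Mg²⁺] = s and [OH⁻] = 2s.
Ksp = [Mg²⁺][OH⁻]^2 = s · (2s)^2 = 4s^3
Ksp = 4 × (1.320×10⁻⁴)^3 = 9.2×10⁻¹²

Ksp = 9.2×10⁻¹²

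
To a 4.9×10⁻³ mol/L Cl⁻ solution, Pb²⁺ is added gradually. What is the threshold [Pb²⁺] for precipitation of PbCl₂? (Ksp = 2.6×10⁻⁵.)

The threshold for precipitation is Q = Ksp.
PbCl₂(s) ⇌ Pb²⁺(aq) + 2 Cl⁻(aq)
Ksp = [Pb²⁺][Cl⁻]^2 = [Pb²⁺](4.9×10⁻³)^2
[Pb²⁺] = 2.6×10⁻⁵ / (4.9×10⁻³)^2 = 1.1
[Pb²⁺] = 1.1 mol/L

1.1 M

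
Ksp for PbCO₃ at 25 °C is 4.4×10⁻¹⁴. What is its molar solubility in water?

PbCO₃(s) ⇌ Pb²⁺(aq) + CO₃²⁻(aq)
Call the molar solubility s, so that [Pb²⁺] = s and [CO₃²⁻] = s.
Ksp = [Pb²⁺][CO₃²⁻] = s · s = s^2
s^2 = 4.4×10⁻¹⁴
Taking the 2nd root, s = 2.1×10⁻⁷ mol L⁻¹.

2.1×10⁻⁷ M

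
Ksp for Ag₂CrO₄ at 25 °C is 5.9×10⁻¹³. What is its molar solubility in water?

5.3×10⁻⁵ M

Ag₂CrO₄(s) ⇌ 2 Ag⁺(aq) + CrO₄²⁻(aq)
With molar solubility s: [Ag⁺] = 2s, [CrO₄²⁻] = s.
Ksp = [Ag⁺]^2[CrO₄²⁻] = (2s)^2 · s = 4s^3
4s^3 = 5.9×10⁻¹³  ⇒  s^3 = 1.5×10⁻¹³
Taking the 3rd root, s = 5.3×10⁻⁵ M.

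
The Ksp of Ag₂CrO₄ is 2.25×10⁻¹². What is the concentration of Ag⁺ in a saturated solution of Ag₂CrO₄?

1.65×10⁻⁴ M

Ag₂CrO₄(s) ⇌ 2 Ag⁺(aq) + CrO₄²⁻(aq)
Let s be the molar solubility. Then [Ag⁺] = 2s and [CrO₄²⁻] = s.
Ksp = [Ag⁺]^2[CrO₄²⁻] = (2s)^2 · s = 4s^3 = 2.25×10⁻¹²
s = 8.25×10⁻⁵ mol/L
[Ag⁺] = 2s = 1.65×10⁻⁴ mol/L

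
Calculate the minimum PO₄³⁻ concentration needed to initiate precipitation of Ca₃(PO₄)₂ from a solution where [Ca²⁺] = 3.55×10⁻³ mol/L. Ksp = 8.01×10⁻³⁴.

1.34×10⁻¹³ M

Precipitation of each salt begins when its ion product equals Ksp.
Ca₃(PO₄)₂(s) ⇌ 3 Ca²⁺(aq) + 2 PO₄³⁻(aq)
Ksp = [Ca²⁺]^3[PO₄³⁻]^2 = [PO₄³⁻]^2(3.55×10⁻³)^3
[PO₄³⁻]^2 = 8.01×10⁻³⁴ / (3.55×10⁻³)^3 = 1.79×10⁻²⁶
[PO₄³⁻] = 1.34×10⁻¹³ mol/L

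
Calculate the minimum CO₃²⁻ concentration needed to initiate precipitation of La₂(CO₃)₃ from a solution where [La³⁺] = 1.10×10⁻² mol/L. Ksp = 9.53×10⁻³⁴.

1.99×10⁻¹⁰ M

A salt starts to precipitate once the ion product Q reaches its Ksp.
La₂(CO₃)₃(s) ⇌ 2 La³⁺(aq) + 3 CO₃²⁻(aq)
Ksp = [La³⁺]^2[CO₃²⁻]^3 = [CO₃²⁻]^3(1.10×10⁻²)^2
[CO₃²⁻]^3 = 9.53×10⁻³⁴ / (1.10×10⁻²)^2 = 7.88×10⁻³⁰
[CO₃²⁻] = 1.99×10⁻¹⁰ mol/L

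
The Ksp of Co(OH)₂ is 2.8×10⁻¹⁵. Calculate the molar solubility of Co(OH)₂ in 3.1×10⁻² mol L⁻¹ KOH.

Co(OH)₂(s) ⇌ Co²⁺(aq) + 2 OH⁻(aq)
Let s be the solubility of Co(OH)₂ here. The common ion gives [OH⁻] ≈ 3.1×10⁻² mol L⁻¹, and [Co²⁺] = s.
Ksp = [Co²⁺][OH⁻]^2 = s(3.1×10⁻²)^2
s = 2.8×10⁻¹⁵ / (3.1×10⁻²)^2 = 2.9×10⁻¹²
s = 2.9×10⁻¹² mol L⁻¹

2.9×10⁻¹² M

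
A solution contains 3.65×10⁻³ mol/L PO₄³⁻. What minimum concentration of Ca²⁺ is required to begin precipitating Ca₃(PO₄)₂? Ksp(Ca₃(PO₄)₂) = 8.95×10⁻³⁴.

4.07×10⁻¹⁰ M

The threshold for precipitation is Q = Ksp.
Ca₃(PO₄)₂(s) ⇌ 3 Ca²⁺(aq) + 2 PO₄³⁻(aq)
Ksp = [Ca²⁺]^3[PO₄³⁻]^2 = [Ca²⁺]^3(3.65×10⁻³)^2
[Ca²⁺]^3 = 8.95×10⁻³⁴ / (3.65×10⁻³)^2 = 6.72×10⁻²⁹
[Ca²⁺] = 4.07×10⁻¹⁰ mol/L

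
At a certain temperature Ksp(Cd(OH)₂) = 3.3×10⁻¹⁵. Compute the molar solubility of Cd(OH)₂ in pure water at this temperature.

9.4×10⁻⁶ M

Cd(OH)₂(s) ⇌ Cd²⁺(aq) + 2 OH⁻(aq)
If s mol/L of Cd(OH)₂ dissolves, [Cd²⁺] = s and [OH⁻] = 2s.
Ksp = [Cd²⁺][OH⁻]^2 = s · (2s)^2 = 4s^3
4s^3 = 3.3×10⁻¹⁵  ⇒  s^3 = 8.3×10⁻¹⁶
s = (8.3×10⁻¹⁶)^(1/3) = 9.4×10⁻⁶ mol/L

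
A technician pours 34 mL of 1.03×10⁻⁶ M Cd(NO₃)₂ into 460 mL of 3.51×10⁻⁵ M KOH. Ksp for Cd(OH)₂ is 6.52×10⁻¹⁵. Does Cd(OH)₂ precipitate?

No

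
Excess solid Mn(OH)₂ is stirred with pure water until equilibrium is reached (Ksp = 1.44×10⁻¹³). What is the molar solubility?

3.30×10⁻⁵ M

Mn(OH)₂(s) ⇌ Mn²⁺(aq) + 2 OH⁻(aq)
Call the molar solubility s, so that [Mn²⁺] = s and [OH⁻] = 2s.
Ksp = [Mn²⁺][OH⁻]^2 = s · (2s)^2 = 4s^3
4s^3 = 1.44×10⁻¹³  ⇒  s^3 = 3.60×10⁻¹⁴
s = (3.60×10⁻¹⁴)^(1/3) = 3.30×10⁻⁵ mol L⁻¹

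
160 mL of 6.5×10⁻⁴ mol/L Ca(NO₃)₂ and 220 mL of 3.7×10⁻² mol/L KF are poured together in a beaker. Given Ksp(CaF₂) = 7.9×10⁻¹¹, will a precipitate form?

Yes

The combined volume is 380 mL.
[Ca²⁺] = (6.5×10⁻⁴)(160)/380 = 2.7×10⁻⁴ mol/L
[F⁻] = (3.7×10⁻²)(220)/380 = 2.1×10⁻² mol/L
Q = [Ca²⁺][F⁻]^2 = 1.3×10⁻⁷
Since Q (1.3×10⁻⁷) exceeds Ksp (7.9×10⁻¹¹), CaF₂ will precipitate.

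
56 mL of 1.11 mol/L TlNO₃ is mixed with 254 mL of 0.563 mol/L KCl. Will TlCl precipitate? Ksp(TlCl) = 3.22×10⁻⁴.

Yes

After mixing, V = 56 mL + 254 mL = 310 mL.
[Tl⁺] = (1.11)(56)/310 = 0.201 mol/L
[Cl⁻] = (0.563)(254)/310 = 0.461 mol/L
Q = [Tl⁺][Cl⁻] = 9.25×10⁻²
Because Q > Ksp (9.25×10⁻² vs 3.22×10⁻⁴), a precipitate of TlCl forms.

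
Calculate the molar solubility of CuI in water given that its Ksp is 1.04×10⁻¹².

CuI(s) ⇌ Cu⁺(aq) + I⁻(aq)
If s mol/L of CuI dissolves, [Cu⁺] = s and [I⁻] = s.
Ksp = [Cu⁺][I⁻] = s · s = s^2
s^2 = 1.04×10⁻¹²
s = (1.04×10⁻¹²)^(1/2) = 1.02×10⁻⁶ mol/L

1.02×10⁻⁶ M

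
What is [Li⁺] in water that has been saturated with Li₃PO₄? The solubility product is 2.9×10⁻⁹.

Li₃PO₄(s) ⇌ 3 Li⁺(aq) + PO₄³⁻(aq)
Call the molar solubility s, so that [Li⁺] = 3s and [PO₄³⁻] = s.
Ksp = [Li⁺]^3[PO₄³⁻] = (3s)^3 · s = 27s^4 = 2.9×10⁻⁹
s = 3.2×10⁻³ mol L⁻¹
[Li⁺] = 3s = 9.7×10⁻³ mol L⁻¹

9.7×10⁻³ M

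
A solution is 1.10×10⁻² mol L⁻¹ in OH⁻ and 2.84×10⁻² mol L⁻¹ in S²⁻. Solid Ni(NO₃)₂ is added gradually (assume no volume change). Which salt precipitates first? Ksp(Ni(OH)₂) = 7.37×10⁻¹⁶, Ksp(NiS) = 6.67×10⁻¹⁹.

Precipitation begins when Q = Ksp.
For Ni(OH)₂: [Ni²⁺] = (Ksp/[OH⁻]^2) = 6.09×10⁻¹² mol L⁻¹
For NiS: [Ni²⁺] = (Ksp/[S²⁻]) = 2.35×10⁻¹⁷ mol L⁻¹
Since NiS needs less Ni²⁺ to reach saturation, it precipitates first.

NiS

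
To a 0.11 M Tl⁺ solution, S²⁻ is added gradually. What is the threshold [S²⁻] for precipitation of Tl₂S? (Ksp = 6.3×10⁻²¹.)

5.2×10⁻¹⁹ M

A salt starts to precipitate once the ion product Q reaches its Ksp.
Tl₂S(s) ⇌ 2 Tl⁺(aq) + S²⁻(aq)
Ksp = [Tl⁺]^2[S²⁻] = [S²⁻](0.11)^2
[S²⁻] = 6.3×10⁻²¹ / (0.11)^2 = 5.2×10⁻¹⁹
[S²⁻] = 5.2×10⁻¹⁹ M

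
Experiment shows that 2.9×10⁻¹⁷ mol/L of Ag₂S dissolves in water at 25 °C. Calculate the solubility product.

Ksp = 9.8×10⁻⁵⁰

Ag₂S(s) ⇌ 2 Ag⁺(aq) + S²⁻(aq)
If s mol/L of Ag₂S dissolves, [Ag⁺] = 2s and [S²⁻] = s.
Ksp = [Ag⁺]^2[S²⁻] = (2s)^2 · s = 4s^3
Ksp = 4 × (2.9×10⁻¹⁷)^3 = 9.8×10⁻⁵⁰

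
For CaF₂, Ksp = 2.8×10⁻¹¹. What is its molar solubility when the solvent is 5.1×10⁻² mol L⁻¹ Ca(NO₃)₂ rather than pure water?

1.2×10⁻⁵ M

CaF₂(s) ⇌ Ca²⁺(aq) + 2 F⁻(aq)
Ca²⁺ is already present at 5.1×10⁻² mol L⁻¹. If s mol/L of CaF₂ dissolves, [F⁻] = 2s while [Ca²⁺] ≈ 5.1×10⁻² mol L⁻¹.
Ksp = [Ca²⁺][F⁻]^2 = (5.1×10⁻²)(2s)^2
(2s)^2 = 2.8×10⁻¹¹ / (5.1×10⁻²) = 5.5×10⁻¹⁰
s = 1.2×10⁻⁵ mol L⁻¹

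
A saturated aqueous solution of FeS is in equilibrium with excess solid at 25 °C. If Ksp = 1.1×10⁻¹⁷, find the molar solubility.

3.3×10⁻⁹ M

FeS(s) ⇌ Fe²⁺(aq) + S²⁻(aq)
For each mole of FeS that dissolves per liter, [Fe²⁺] = s and [S²⁻] = s; let s denote this solubility.
Ksp = [Fe²⁺][S²⁻] = s · s = s^2
s^2 = 1.1×10⁻¹⁷
s = (1.1×10⁻¹⁷)^(1/2) = 3.3×10⁻⁹ mol L⁻¹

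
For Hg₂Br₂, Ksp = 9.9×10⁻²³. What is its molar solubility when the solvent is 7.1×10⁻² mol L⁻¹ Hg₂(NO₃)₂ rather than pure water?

1.9×10⁻¹¹ M

Hg₂Br₂(s) ⇌ Hg₂²⁺(aq) + 2 Br⁻(aq)
Hg₂²⁺ is already present at 7.1×10⁻² mol L⁻¹. If s mol/L of Hg₂Br₂ dissolves, [Br⁻] = 2s while [Hg₂²⁺] ≈ 7.1×10⁻² mol L⁻¹.
Ksp = [Hg₂²⁺][Br⁻]^2 = (7.1×10⁻²)(2s)^2
(2s)^2 = 9.9×10⁻²³ / (7.1×10⁻²) = 1.4×10⁻²¹
s = 1.9×10⁻¹¹ mol L⁻¹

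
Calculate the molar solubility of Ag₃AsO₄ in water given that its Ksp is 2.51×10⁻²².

1.75×10⁻⁶ M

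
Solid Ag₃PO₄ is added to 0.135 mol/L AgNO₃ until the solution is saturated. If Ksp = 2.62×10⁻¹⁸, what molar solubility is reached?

1.06×10⁻¹⁵ M

Ag₃PO₄(s) ⇌ 3 Ag⁺(aq) + PO₄³⁻(aq)
Ag⁺ is already present at 0.135 mol/L. If s mol/L of Ag₃PO₄ dissolves, [PO₄³⁻] = s while [Ag⁺] ≈ 0.135 mol/L.
Ksp = [Ag⁺]^3[PO₄³⁻] = (0.135)^3s
s = 2.62×10⁻¹⁸ / (0.135)^3 = 1.06×10⁻¹⁵
s = 1.06×10⁻¹⁵ mol/L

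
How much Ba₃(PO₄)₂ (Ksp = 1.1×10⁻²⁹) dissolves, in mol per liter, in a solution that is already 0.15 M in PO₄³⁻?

2.6×10⁻¹⁰ M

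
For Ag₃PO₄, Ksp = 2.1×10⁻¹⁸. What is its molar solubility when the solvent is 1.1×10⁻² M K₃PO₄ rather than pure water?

Ag₃PO₄(s) ⇌ 3 Ag⁺(aq) + PO₄³⁻(aq)
The solution already contains PO₄³⁻ at 1.1×10⁻² M. Let s be the molar solubility of Ag₃PO₄.
[PO₄³⁻] ≈ 1.1×10⁻² M (common ion dominates); [Ag⁺] = 3s.
Ksp = [Ag⁺]^3[PO₄³⁻] = (3s)^3(1.1×10⁻²)
(3s)^3 = 2.1×10⁻¹⁸ / (1.1×10⁻²) = 1.9×10⁻¹⁶
s = 1.9×10⁻⁶ M

1.9×10⁻⁶ M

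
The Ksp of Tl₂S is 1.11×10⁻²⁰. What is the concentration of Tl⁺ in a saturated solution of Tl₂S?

Tl₂S(s) ⇌ 2 Tl⁺(aq) + S²⁻(aq)
With molar solubility s: [Tl⁺] = 2s, [S²⁻] = s.
Ksp = [Tl⁺]^2[S²⁻] = (2s)^2 · s = 4s^3 = 1.11×10⁻²⁰
s = 1.41×10⁻⁷ mol L⁻¹
[Tl⁺] = 2s = 2.81×10⁻⁷ mol L⁻¹

2.81×10⁻⁷ M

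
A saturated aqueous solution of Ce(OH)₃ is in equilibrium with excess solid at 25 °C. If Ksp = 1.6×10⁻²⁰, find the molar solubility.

Ce(OH)₃(s) ⇌ Ce³⁺(aq) + 3 OH⁻(aq)
Let s be the molar solubility. Then [Ce³⁺] = s and [OH⁻] = 3s.
Ksp = [Ce³⁺][OH⁻]^3 = s · (3s)^3 = 27s^4
27s^4 = 1.6×10⁻²⁰  ⇒  s^4 = 5.9×10⁻²²
s = (5.9×10⁻²²)^(1/4) = 4.9×10⁻⁶ mol L⁻¹

4.9×10⁻⁶ M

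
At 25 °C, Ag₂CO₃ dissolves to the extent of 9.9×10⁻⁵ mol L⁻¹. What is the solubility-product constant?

Ksp = 3.9×10⁻¹²

Ag₂CO₃(s) ⇌ 2 Ag⁺(aq) + CO₃²⁻(aq)
Call the molar solubility s, so that [Ag⁺] = 2s and [CO₃²⁻] = s.
Ksp = [Ag⁺]^2[CO₃²⁻] = (2s)^2 · s = 4s^3
Ksp = 4 × (9.9×10⁻⁵)^3 = 3.9×10⁻¹²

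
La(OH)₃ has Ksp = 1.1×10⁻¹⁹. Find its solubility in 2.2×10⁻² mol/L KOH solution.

1.0×10⁻¹⁴ M

La(OH)₃(s) ⇌ La³⁺(aq) + 3 OH⁻(aq)
Let s be the solubility of La(OH)₃ here. The common ion gives [OH⁻] ≈ 2.2×10⁻² mol/L, and [La³⁺] = s.
Ksp = [La³⁺][OH⁻]^3 = s(2.2×10⁻²)^3
s = 1.1×10⁻¹⁹ / (2.2×10⁻²)^3 = 1.0×10⁻¹⁴
s = 1.0×10⁻¹⁴ mol/L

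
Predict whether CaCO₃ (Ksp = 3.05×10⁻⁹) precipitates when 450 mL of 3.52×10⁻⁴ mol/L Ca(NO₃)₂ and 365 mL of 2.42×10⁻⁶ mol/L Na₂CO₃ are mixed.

No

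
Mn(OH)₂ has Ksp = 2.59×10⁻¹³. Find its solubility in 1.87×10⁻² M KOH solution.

Mn(OH)₂(s) ⇌ Mn²⁺(aq) + 2 OH⁻(aq)
The solution already contains OH⁻ at 1.87×10⁻² M. Let s be the molar solubility of Mn(OH)₂.
[OH⁻] ≈ 1.87×10⁻² M (common ion dominates); [Mn²⁺] = s.
Ksp = [Mn²⁺][OH⁻]^2 = s(1.87×10⁻²)^2
s = 2.59×10⁻¹³ / (1.87×10⁻²)^2 = 7.41×10⁻¹⁰
s = 7.41×10⁻¹⁰ M

7.41×10⁻¹⁰ M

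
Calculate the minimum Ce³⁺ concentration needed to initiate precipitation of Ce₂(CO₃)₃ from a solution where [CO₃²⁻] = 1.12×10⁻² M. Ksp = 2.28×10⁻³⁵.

4.03×10⁻¹⁵ M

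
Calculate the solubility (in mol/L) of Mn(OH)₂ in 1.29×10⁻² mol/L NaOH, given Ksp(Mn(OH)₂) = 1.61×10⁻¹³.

9.67×10⁻¹⁰ M

Mn(OH)₂(s) ⇌ Mn²⁺(aq) + 2 OH⁻(aq)
The solution already contains OH⁻ at 1.29×10⁻² mol/L. Let s be the molar solubility of Mn(OH)₂.
[OH⁻] ≈ 1.29×10⁻² mol/L (common ion dominates); [Mn²⁺] = s.
Ksp = [Mn²⁺][OH⁻]^2 = s(1.29×10⁻²)^2
s = 1.61×10⁻¹³ / (1.29×10⁻²)^2 = 9.67×10⁻¹⁰
s = 9.67×10⁻¹⁰ mol/L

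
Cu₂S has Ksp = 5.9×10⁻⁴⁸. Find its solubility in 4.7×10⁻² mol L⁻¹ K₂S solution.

5.6×10⁻²⁴ M

Cu₂S(s) ⇌ 2 Cu⁺(aq) + S²⁻(aq)
S²⁻ is already present at 4.7×10⁻² mol L⁻¹. If s mol/L of Cu₂S dissolves, [Cu⁺] = 2s while [S²⁻] ≈ 4.7×10⁻² mol L⁻¹.
Ksp = [Cu⁺]^2[S²⁻] = (2s)^2(4.7×10⁻²)
(2s)^2 = 5.9×10⁻⁴⁸ / (4.7×10⁻²) = 1.3×10⁻⁴⁶
s = 5.6×10⁻²⁴ mol L⁻¹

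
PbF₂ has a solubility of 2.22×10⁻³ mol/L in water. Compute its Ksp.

Ksp = 4.38×10⁻⁸

PbF₂(s) ⇌ Pb²⁺(aq) + 2 F⁻(aq)
Call the molar solubility s, so that [Pb²⁺] = s and [F⁻] = 2s.
Ksp = [Pb²⁺][F⁻]^2 = s · (2s)^2 = 4s^3
Ksp = 4 × (2.22×10⁻³)^3 = 4.38×10⁻⁸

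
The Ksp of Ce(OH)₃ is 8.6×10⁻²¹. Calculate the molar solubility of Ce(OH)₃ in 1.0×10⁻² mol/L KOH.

Ce(OH)₃(s) ⇌ Ce³⁺(aq) + 3 OH⁻(aq)
With OH⁻ already at 1.0×10⁻² mol/L and s small, take [OH⁻] ≈ 1.0×10⁻² mol/L and [Ce³⁺] = s.
Ksp = [Ce³⁺][OH⁻]^3 = s(1.0×10⁻²)^3
s = 8.6×10⁻²¹ / (1.0×10⁻²)^3 = 8.6×10⁻¹⁵
s = 8.6×10⁻¹⁵ mol/L

8.6×10⁻¹⁵ M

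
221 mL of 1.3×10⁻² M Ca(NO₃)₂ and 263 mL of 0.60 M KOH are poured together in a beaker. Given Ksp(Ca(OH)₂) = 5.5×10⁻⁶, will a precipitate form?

After mixing, V = 221 mL + 263 mL = 484 mL.
[Ca²⁺] = (1.3×10⁻²)(221)/484 = 5.9×10⁻³ M
[OH⁻] = (0.60)(263)/484 = 0.33 M
Q = [Ca²⁺][OH⁻]^2 = 6.3×10⁻⁴
Because Q > Ksp (6.3×10⁻⁴ vs 5.5×10⁻⁶), a precipitate of Ca(OH)₂ forms.

Yes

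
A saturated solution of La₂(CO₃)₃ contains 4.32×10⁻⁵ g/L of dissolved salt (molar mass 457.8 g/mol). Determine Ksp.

Molar solubility s = (4.32×10⁻⁵ g/L) / (457.8 g/mol) = 9.4364×10⁻⁸ mol/L
La₂(CO₃)₃(s) ⇌ 2 La³⁺(aq) + 3 CO₃²⁻(aq)
If s mol/L of La₂(CO₃)₃ dissolves, [La³⁺] = 2s and [CO₃²⁻] = 3s.
Ksp = [La³⁺]^2[CO₃²⁻]^3 = (2s)^2 · (3s)^3 = 108s^5
Ksp = 108 × (9.4364×10⁻⁸)^5 = 8.08×10⁻³⁴

Ksp = 8.08×10⁻³⁴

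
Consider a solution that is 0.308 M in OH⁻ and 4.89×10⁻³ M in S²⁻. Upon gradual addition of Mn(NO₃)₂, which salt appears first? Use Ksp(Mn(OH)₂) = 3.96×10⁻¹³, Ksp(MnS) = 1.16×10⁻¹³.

A salt starts to precipitate once the ion product Q reaches its Ksp.
For Mn(OH)₂: [Mn²⁺] = (Ksp/[OH⁻]^2) = 4.17×10⁻¹² M
For MnS: [Mn²⁺] = (Ksp/[S²⁻]) = 2.37×10⁻¹¹ M
Since Mn(OH)₂ needs less Mn²⁺ to reach saturation, it precipitates first.

Mn(OH)₂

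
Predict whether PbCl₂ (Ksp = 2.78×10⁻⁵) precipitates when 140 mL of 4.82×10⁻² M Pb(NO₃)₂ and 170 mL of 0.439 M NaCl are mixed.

Yes

The combined volume is 310 mL.
[Pb²⁺] = (4.82×10⁻²)(140)/310 = 2.18×10⁻² M
[Cl⁻] = (0.439)(170)/310 = 0.241 M
Q = [Pb²⁺][Cl⁻]^2 = 1.26×10⁻³
Since Q (1.26×10⁻³) exceeds Ksp (2.78×10⁻⁵), PbCl₂ will precipitate.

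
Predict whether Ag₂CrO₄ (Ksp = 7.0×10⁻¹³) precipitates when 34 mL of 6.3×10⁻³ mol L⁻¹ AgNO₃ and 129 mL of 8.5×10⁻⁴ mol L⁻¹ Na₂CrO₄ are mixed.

The combined volume is 163 mL.
[Ag⁺] = (6.3×10⁻³)(34)/163 = 1.3×10⁻³ mol L⁻¹
[CrO₄²⁻] = (8.5×10⁻⁴)(129)/163 = 6.7×10⁻⁴ mol L⁻¹
Q = [Ag⁺]^2[CrO₄²⁻] = 1.2×10⁻⁹
Q = 1.2×10⁻⁹ > Ksp = 7.0×10⁻¹³, so the solution is supersaturated and Ag₂CrO₄ precipitates.

Yes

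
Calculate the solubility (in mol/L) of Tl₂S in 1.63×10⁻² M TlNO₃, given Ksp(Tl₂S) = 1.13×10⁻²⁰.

4.25×10⁻¹⁷ M

Tl₂S(s) ⇌ 2 Tl⁺(aq) + S²⁻(aq)
Let s be the solubility of Tl₂S here. The common ion gives [Tl⁺] ≈ 1.63×10⁻² M, and [S²⁻] = s.
Ksp = [Tl⁺]^2[S²⁻] = (1.63×10⁻²)^2s
s = 1.13×10⁻²⁰ / (1.63×10⁻²)^2 = 4.25×10⁻¹⁷
s = 4.25×10⁻¹⁷ M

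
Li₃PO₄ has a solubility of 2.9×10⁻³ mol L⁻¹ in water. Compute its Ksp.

Ksp = 1.9×10⁻⁹

Li₃PO₄(s) ⇌ 3 Li⁺(aq) + PO₄³⁻(aq)
Call the molar solubility s, so that [Li⁺] = 3s and [PO₄³⁻] = s.
Ksp = [Li⁺]^3[PO₄³⁻] = (3s)^3 · s = 27s^4
Ksp = 27 × (2.9×10⁻³)^4 = 1.9×10⁻⁹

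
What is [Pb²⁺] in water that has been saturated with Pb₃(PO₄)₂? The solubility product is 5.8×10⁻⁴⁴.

2.6×10⁻⁹ M

Pb₃(PO₄)₂(s) ⇌ 3 Pb²⁺(aq) + 2 PO₄³⁻(aq)
With molar solubility s: [Pb²⁺] = 3s, [PO₄³⁻] = 2s.
Ksp = [Pb²⁺]^3[PO₄³⁻]^2 = (3s)^3 · (2s)^2 = 108s^5 = 5.8×10⁻⁴⁴
s = 8.8×10⁻¹⁰ mol/L
[Pb²⁺] = 3s = 2.6×10⁻⁹ mol/L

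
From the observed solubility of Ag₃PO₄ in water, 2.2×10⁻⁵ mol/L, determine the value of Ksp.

Ksp = 6.3×10⁻¹⁸

Ag₃PO₄(s) ⇌ 3 Ag⁺(aq) + PO₄³⁻(aq)
For each mole of Ag₃PO₄ that dissolves per liter, [Ag⁺] = 3s and [PO₄³⁻] = s; let s denote this solubility.
Ksp = [Ag⁺]^3[PO₄³⁻] = (3s)^3 · s = 27s^4
Ksp = 27 × (2.2×10⁻⁵)^4 = 6.3×10⁻¹⁸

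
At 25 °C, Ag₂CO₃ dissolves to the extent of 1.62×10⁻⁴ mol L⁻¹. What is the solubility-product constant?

Ag₂CO₃(s) ⇌ 2 Ag⁺(aq) + CO₃²⁻(aq)
Let s be the molar solubility. Then [Ag⁺] = 2s and [CO₃²⁻] = s.
Ksp = [Ag⁺]^2[CO₃²⁻] = (2s)^2 · s = 4s^3
Ksp = 4 × (1.62×10⁻⁴)^3 = 1.70×10⁻¹¹

Ksp = 1.70×10⁻¹¹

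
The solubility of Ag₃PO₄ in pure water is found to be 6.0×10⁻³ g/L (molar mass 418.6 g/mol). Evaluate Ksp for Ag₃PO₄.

s = (6.0×10⁻³ g L⁻¹)/(418.6 g mol⁻¹) = 1.433×10⁻⁵ M
Ag₃PO₄(s) ⇌ 3 Ag⁺(aq) + PO₄³⁻(aq)
Call the molar solubility s, so that [Ag⁺] = 3s and [PO₄³⁻] = s.
Ksp = [Ag⁺]^3[PO₄³⁻] = (3s)^3 · s = 27s^4
Ksp = 27 × (1.433×10⁻⁵)^4 = 1.1×10⁻¹⁸

Ksp = 1.1×10⁻¹⁸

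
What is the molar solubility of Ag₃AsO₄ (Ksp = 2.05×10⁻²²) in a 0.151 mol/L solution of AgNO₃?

5.95×10⁻²⁰ M

Ag₃AsO₄(s) ⇌ 3 Ag⁺(aq) + AsO₄³⁻(aq)
The solution already contains Ag⁺ at 0.151 mol/L. Let s be the molar solubility of Ag₃AsO₄.
[Ag⁺] ≈ 0.151 mol/L (common ion dominates); [AsO₄³⁻] = s.
Ksp = [Ag⁺]^3[AsO₄³⁻] = (0.151)^3s
s = 2.05×10⁻²² / (0.151)^3 = 5.95×10⁻²⁰
s = 5.95×10⁻²⁰ mol/L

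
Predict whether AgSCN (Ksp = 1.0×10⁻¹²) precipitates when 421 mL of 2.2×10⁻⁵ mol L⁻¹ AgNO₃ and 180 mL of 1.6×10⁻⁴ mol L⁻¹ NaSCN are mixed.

Yes

After mixing, V = 421 mL + 180 mL = 601 mL.
[Ag⁺] = (2.2×10⁻⁵)(421)/601 = 1.5×10⁻⁵ mol L⁻¹
[SCN⁻] = (1.6×10⁻⁴)(180)/601 = 4.8×10⁻⁵ mol L⁻¹
Q = [Ag⁺][SCN⁻] = 7.4×10⁻¹⁰
Because Q > Ksp (7.4×10⁻¹⁰ vs 1.0×10⁻¹²), a precipitate of AgSCN forms.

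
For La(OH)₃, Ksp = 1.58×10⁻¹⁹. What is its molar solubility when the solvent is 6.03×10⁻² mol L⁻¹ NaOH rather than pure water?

La(OH)₃(s) ⇌ La³⁺(aq) + 3 OH⁻(aq)
Let s be the solubility of La(OH)₃ here. The common ion gives [OH⁻] ≈ 6.03×10⁻² mol L⁻¹, and [La³⁺] = s.
Ksp = [La³⁺][OH⁻]^3 = s(6.03×10⁻²)^3
s = 1.58×10⁻¹⁹ / (6.03×10⁻²)^3 = 7.21×10⁻¹⁶
s = 7.21×10⁻¹⁶ mol L⁻¹

7.21×10⁻¹⁶ M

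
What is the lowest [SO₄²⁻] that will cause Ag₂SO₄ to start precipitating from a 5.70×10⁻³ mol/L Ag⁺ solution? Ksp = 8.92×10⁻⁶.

Precipitation begins when Q = Ksp.
Ag₂SO₄(s) ⇌ 2 Ag⁺(aq) + SO₄²⁻(aq)
Ksp = [Ag⁺]^2[SO₄²⁻] = [SO₄²⁻](5.70×10⁻³)^2
[SO₄²⁻] = 8.92×10⁻⁶ / (5.70×10⁻³)^2 = 0.275
[SO₄²⁻] = 0.275 mol/L

0.275 M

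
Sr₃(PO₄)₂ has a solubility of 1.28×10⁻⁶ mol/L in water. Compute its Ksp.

Sr₃(PO₄)₂(s) ⇌ 3 Sr²⁺(aq) + 2 PO₄³⁻(aq)
Let s be the molar solubility. Then [Sr²⁺] = 3s and [PO₄³⁻] = 2s.
Ksp = [Sr²⁺]^3[PO₄³⁻]^2 = (3s)^3 · (2s)^2 = 108s^5
Ksp = 108 × (1.28×10⁻⁶)^5 = 3.71×10⁻²⁸

Ksp = 3.71×10⁻²⁸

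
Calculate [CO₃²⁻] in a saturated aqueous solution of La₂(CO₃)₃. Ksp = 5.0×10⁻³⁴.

La₂(CO₃)₃(s) ⇌ 2 La³⁺(aq) + 3 CO₃²⁻(aq)
With molar solubility s: [La³⁺] = 2s, [CO₃²⁻] = 3s.
Ksp = [La³⁺]^2[CO₃²⁻]^3 = (2s)^2 · (3s)^3 = 108s^5 = 5.0×10⁻³⁴
s = 8.6×10⁻⁸ mol/L
[CO₃²⁻] = 3s = 2.6×10⁻⁷ mol/L

2.6×10⁻⁷ M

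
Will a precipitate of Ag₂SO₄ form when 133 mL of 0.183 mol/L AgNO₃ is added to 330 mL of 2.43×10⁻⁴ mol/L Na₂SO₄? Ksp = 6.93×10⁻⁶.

The combined volume is 463 mL.
[Ag⁺] = (0.183)(133)/463 = 5.26×10⁻² mol/L
[SO₄²⁻] = (2.43×10⁻⁴)(330)/463 = 1.73×10⁻⁴ mol/L
Q = [Ag⁺]^2[SO₄²⁻] = 4.79×10⁻⁷
Since Q (4.79×10⁻⁷) is less than Ksp (6.93×10⁻⁶), no Ag₂SO₄ precipitates.

No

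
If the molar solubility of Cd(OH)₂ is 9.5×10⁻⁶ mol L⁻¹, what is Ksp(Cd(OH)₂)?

Ksp = 3.4×10⁻¹⁵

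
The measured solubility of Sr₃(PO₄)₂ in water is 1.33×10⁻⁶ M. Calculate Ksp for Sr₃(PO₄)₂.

Sr₃(PO₄)₂(s) ⇌ 3 Sr²⁺(aq) + 2 PO₄³⁻(aq)
If s mol/L of Sr₃(PO₄)₂ dissolves, [Sr²⁺] = 3s and [PO₄³⁻] = 2s.
Ksp = [Sr²⁺]^3[PO₄³⁻]^2 = (3s)^3 · (2s)^2 = 108s^5
Ksp = 108 × (1.33×10⁻⁶)^5 = 4.49×10⁻²⁸

Ksp = 4.49×10⁻²⁸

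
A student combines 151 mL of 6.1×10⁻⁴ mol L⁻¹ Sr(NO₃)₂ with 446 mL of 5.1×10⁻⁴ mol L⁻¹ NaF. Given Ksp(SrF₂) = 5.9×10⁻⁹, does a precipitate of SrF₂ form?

No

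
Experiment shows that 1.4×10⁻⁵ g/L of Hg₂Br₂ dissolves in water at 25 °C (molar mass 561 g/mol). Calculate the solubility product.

Ksp = 6.2×10⁻²³

Molar solubility s = (1.4×10⁻⁵ g/L) / (561 g/mol) = 2.496×10⁻⁸ mol/L
Hg₂Br₂(s) ⇌ Hg₂²⁺(aq) + 2 Br⁻(aq)
If s mol/L of Hg₂Br₂ dissolves, [Hg₂²⁺] = s and [Br⁻] = 2s.
Ksp = [Hg₂²⁺][Br⁻]^2 = s · (2s)^2 = 4s^3
Ksp = 4 × (2.496×10⁻⁸)^3 = 6.2×10⁻²³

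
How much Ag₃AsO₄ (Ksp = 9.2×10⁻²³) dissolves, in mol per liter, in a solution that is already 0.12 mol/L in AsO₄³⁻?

3.1×10⁻⁸ M

Ag₃AsO₄(s) ⇌ 3 Ag⁺(aq) + AsO₄³⁻(aq)
AsO₄³⁻ is already present at 0.12 mol/L. If s mol/L of Ag₃AsO₄ dissolves, [Ag⁺] = 3s while [AsO₄³⁻] ≈ 0.12 mol/L.
Ksp = [Ag⁺]^3[AsO₄³⁻] = (3s)^3(0.12)
(3s)^3 = 9.2×10⁻²³ / (0.12) = 7.7×10⁻²²
s = 3.1×10⁻⁸ mol/L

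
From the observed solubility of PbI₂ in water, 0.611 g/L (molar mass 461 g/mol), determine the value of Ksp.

Ksp = 9.31×10⁻⁹

Molar solubility s = (0.611 g/L) / (461 g/mol) = 1.3254×10⁻³ mol/L
PbI₂(s) ⇌ Pb²⁺(aq) + 2 I⁻(aq)
Let s be the molar solubility. Then [Pb²⁺] = s and [I⁻] = 2s.
Ksp = [Pb²⁺][I⁻]^2 = s · (2s)^2 = 4s^3
Ksp = 4 × (1.3254×10⁻³)^3 = 9.31×10⁻⁹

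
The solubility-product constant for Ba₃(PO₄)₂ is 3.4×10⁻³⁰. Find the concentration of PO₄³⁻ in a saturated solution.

Ba₃(PO₄)₂(s) ⇌ 3 Ba²⁺(aq) + 2 PO₄³⁻(aq)
For each mole of Ba₃(PO₄)₂ that dissolves per liter, [Ba²⁺] = 3s and [PO₄³⁻] = 2s; let s denote this solubility.
Ksp = [Ba²⁺]^3[PO₄³⁻]^2 = (3s)^3 · (2s)^2 = 108s^5 = 3.4×10⁻³⁰
s = 5.0×10⁻⁷ mol/L
[PO₄³⁻] = 2s = 1.0×10⁻⁶ mol/L

1.0×10⁻⁶ M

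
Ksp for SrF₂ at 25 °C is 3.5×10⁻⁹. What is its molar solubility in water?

9.6×10⁻⁴ M

SrF₂(s) ⇌ Sr²⁺(aq) + 2 F⁻(aq)
With molar solubility s: [Sr²⁺] = s, [F⁻] = 2s.
Ksp = [Sr²⁺][F⁻]^2 = s · (2s)^2 = 4s^3
4s^3 = 3.5×10⁻⁹  ⇒  s^3 = 8.8×10⁻¹⁰
s = 9.6×10⁻⁴ mol/L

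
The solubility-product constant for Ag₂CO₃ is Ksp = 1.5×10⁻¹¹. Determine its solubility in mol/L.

1.6×10⁻⁴ M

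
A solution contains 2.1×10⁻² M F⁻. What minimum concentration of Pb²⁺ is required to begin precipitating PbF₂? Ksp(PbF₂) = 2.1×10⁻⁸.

Each salt precipitates once Q = Ksp for that salt.
PbF₂(s) ⇌ Pb²⁺(aq) + 2 F⁻(aq)
Ksp = [Pb²⁺][F⁻]^2 = [Pb²⁺](2.1×10⁻²)^2
[Pb²⁺] = 2.1×10⁻⁸ / (2.1×10⁻²)^2 = 4.8×10⁻⁵
[Pb²⁺] = 4.8×10⁻⁵ M

4.8×10⁻⁵ M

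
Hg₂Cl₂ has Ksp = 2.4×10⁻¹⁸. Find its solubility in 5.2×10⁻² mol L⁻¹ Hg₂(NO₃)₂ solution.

3.4×10⁻⁹ M

Hg₂Cl₂(s) ⇌ Hg₂²⁺(aq) + 2 Cl⁻(aq)
With Hg₂²⁺ already at 5.2×10⁻² mol L⁻¹ and s small, take [Hg₂²⁺] ≈ 5.2×10⁻² mol L⁻¹ and [Cl⁻] = 2s.
Ksp = [Hg₂²⁺][Cl⁻]^2 = (5.2×10⁻²)(2s)^2
(2s)^2 = 2.4×10⁻¹⁸ / (5.2×10⁻²) = 4.6×10⁻¹⁷
s = 3.4×10⁻⁹ mol L⁻¹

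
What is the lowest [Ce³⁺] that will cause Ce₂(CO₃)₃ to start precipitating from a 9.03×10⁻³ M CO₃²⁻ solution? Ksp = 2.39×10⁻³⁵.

Precipitation of each salt begins when its ion product equals Ksp.
Ce₂(CO₃)₃(s) ⇌ 2 Ce³⁺(aq) + 3 CO₃²⁻(aq)
Ksp = [Ce³⁺]^2[CO₃²⁻]^3 = [Ce³⁺]^2(9.03×10⁻³)^3
[Ce³⁺]^2 = 2.39×10⁻³⁵ / (9.03×10⁻³)^3 = 3.25×10⁻²⁹
[Ce³⁺] = 5.70×10⁻¹⁵ M

5.70×10⁻¹⁵ M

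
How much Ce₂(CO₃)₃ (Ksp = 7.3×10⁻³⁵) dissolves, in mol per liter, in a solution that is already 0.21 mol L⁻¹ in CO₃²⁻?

4.4×10⁻¹⁷ M

Ce₂(CO₃)₃(s) ⇌ 2 Ce³⁺(aq) + 3 CO₃²⁻(aq)
CO₃²⁻ is already present at 0.21 mol L⁻¹. If s mol/L of Ce₂(CO₃)₃ dissolves, [Ce³⁺] = 2s while [CO₃²⁻] ≈ 0.21 mol L⁻¹.
Ksp = [Ce³⁺]^2[CO₃²⁻]^3 = (2s)^2(0.21)^3
(2s)^2 = 7.3×10⁻³⁵ / (0.21)^3 = 7.9×10⁻³³
s = 4.4×10⁻¹⁷ mol L⁻¹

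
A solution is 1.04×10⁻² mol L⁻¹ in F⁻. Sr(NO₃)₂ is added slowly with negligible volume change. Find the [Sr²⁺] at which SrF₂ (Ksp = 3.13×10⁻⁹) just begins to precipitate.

2.89×10⁻⁵ M

Each salt precipitates once Q = Ksp for that salt.
SrF₂(s) ⇌ Sr²⁺(aq) + 2 F⁻(aq)
Ksp = [Sr²⁺][F⁻]^2 = [Sr²⁺](1.04×10⁻²)^2
[Sr²⁺] = 3.13×10⁻⁹ / (1.04×10⁻²)^2 = 2.89×10⁻⁵
[Sr²⁺] = 2.89×10⁻⁵ mol L⁻¹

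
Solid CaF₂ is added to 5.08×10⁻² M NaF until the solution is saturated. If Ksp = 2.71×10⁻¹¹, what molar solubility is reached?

1.05×10⁻⁸ M

CaF₂(s) ⇌ Ca²⁺(aq) + 2 F⁻(aq)
F⁻ is already present at 5.08×10⁻² M. If s mol/L of CaF₂ dissolves, [Ca²⁺] = s while [F⁻] ≈ 5.08×10⁻² M.
Ksp = [Ca²⁺][F⁻]^2 = s(5.08×10⁻²)^2
s = 2.71×10⁻¹¹ / (5.08×10⁻²)^2 = 1.05×10⁻⁸
s = 1.05×10⁻⁸ M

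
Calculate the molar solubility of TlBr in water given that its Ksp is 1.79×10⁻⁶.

TlBr(s) ⇌ Tl⁺(aq) + Br⁻(aq)
Let s be the molar solubility. Then [Tl⁺] = s and [Br⁻] = s.
Ksp = [Tl⁺][Br⁻] = s · s = s^2
s^2 = 1.79×10⁻⁶
Taking the 2nd root, s = 1.34×10⁻³ M.

1.34×10⁻³ M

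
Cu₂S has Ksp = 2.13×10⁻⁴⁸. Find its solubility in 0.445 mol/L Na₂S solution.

1.09×10⁻²⁴ M

Cu₂S(s) ⇌ 2 Cu⁺(aq) + S²⁻(aq)
S²⁻ is already present at 0.445 mol/L. If s mol/L of Cu₂S dissolves, [Cu⁺] = 2s while [S²⁻] ≈ 0.445 mol/L.
Ksp = [Cu⁺]^2[S²⁻] = (2s)^2(0.445)
(2s)^2 = 2.13×10⁻⁴⁸ / (0.445) = 4.79×10⁻⁴⁸
s = 1.09×10⁻²⁴ mol/L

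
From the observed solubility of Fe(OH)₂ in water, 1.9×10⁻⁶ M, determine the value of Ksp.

Ksp = 2.7×10⁻¹⁷

Fe(OH)₂(s) ⇌ Fe²⁺(aq) + 2 OH⁻(aq)
With molar solubility s: [Fe²⁺] = s, [OH⁻] = 2s.
Ksp = [Fe²⁺][OH⁻]^2 = s · (2s)^2 = 4s^3
Ksp = 4 × (1.9×10⁻⁶)^3 = 2.7×10⁻¹⁷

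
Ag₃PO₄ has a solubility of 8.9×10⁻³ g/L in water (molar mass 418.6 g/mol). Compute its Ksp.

Ksp = 5.5×10⁻¹⁸

s = (8.9×10⁻³ g L⁻¹)/(418.6 g mol⁻¹) = 2.126×10⁻⁵ M
Ag₃PO₄(s) ⇌ 3 Ag⁺(aq) + PO₄³⁻(aq)
For each mole of Ag₃PO₄ that dissolves per liter, [Ag⁺] = 3s and [PO₄³⁻] = s; let s denote this solubility.
Ksp = [Ag⁺]^3[PO₄³⁻] = (3s)^3 · s = 27s^4
Ksp = 27 × (2.126×10⁻⁵)^4 = 5.5×10⁻¹⁸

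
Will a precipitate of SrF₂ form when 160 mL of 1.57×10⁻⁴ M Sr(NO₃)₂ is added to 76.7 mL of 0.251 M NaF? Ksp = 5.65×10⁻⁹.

Yes

Total volume after mixing = 160 + 76.7 = 236.7 mL.
[Sr²⁺] = (1.57×10⁻⁴)(160)/236.7 = 1.06×10⁻⁴ M
[F⁻] = (0.251)(76.7)/236.7 = 8.13×10⁻² M
Q = [Sr²⁺][F⁻]^2 = 7.02×10⁻⁷
Because Q > Ksp (7.02×10⁻⁷ vs 5.65×10⁻⁹), a precipitate of SrF₂ forms.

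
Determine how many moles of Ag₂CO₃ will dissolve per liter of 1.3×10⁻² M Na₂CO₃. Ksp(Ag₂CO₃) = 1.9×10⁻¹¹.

1.9×10⁻⁵ M

Ag₂CO₃(s) ⇌ 2 Ag⁺(aq) + CO₃²⁻(aq)
CO₃²⁻ is already present at 1.3×10⁻² M. If s mol/L of Ag₂CO₃ dissolves, [Ag⁺] = 2s while [CO₃²⁻] ≈ 1.3×10⁻² M.
Ksp = [Ag⁺]^2[CO₃²⁻] = (2s)^2(1.3×10⁻²)
(2s)^2 = 1.9×10⁻¹¹ / (1.3×10⁻²) = 1.5×10⁻⁹
s = 1.9×10⁻⁵ M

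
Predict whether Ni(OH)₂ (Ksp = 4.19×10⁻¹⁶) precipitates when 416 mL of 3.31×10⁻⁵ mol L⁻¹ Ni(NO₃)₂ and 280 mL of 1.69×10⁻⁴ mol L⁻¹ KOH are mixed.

Yes

Total volume after mixing = 416 + 280 = 696 mL.
[Ni²⁺] = (3.31×10⁻⁵)(416)/696 = 1.98×10⁻⁵ mol L⁻¹
[OH⁻] = (1.69×10⁻⁴)(280)/696 = 6.80×10⁻⁵ mol L⁻¹
Q = [Ni²⁺][OH⁻]^2 = 9.14×10⁻¹⁴
Since Q (9.14×10⁻¹⁴) exceeds Ksp (4.19×10⁻¹⁶), Ni(OH)₂ will precipitate.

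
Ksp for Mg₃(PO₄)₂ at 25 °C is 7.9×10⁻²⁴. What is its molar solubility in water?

9.4×10⁻⁶ M

Mg₃(PO₄)₂(s) ⇌ 3 Mg²⁺(aq) + 2 PO₄³⁻(aq)
Call the molar solubility s, so that [Mg²⁺] = 3s and [PO₄³⁻] = 2s.
Ksp = [Mg²⁺]^3[PO₄³⁻]^2 = (3s)^3 · (2s)^2 = 108s^5
108s^5 = 7.9×10⁻²⁴  ⇒  s^5 = 7.3×10⁻²⁶
Taking the 5th root, s = 9.4×10⁻⁶ M.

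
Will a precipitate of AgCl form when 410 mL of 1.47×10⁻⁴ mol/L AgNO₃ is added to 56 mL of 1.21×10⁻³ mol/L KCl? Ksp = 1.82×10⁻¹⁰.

Yes

After mixing, V = 410 mL + 56 mL = 466 mL.
[Ag⁺] = (1.47×10⁻⁴)(410)/466 = 1.29×10⁻⁴ mol/L
[Cl⁻] = (1.21×10⁻³)(56)/466 = 1.45×10⁻⁴ mol/L
Q = [Ag⁺][Cl⁻] = 1.88×10⁻⁸
Since Q (1.88×10⁻⁸) exceeds Ksp (1.82×10⁻¹⁰), AgCl will precipitate.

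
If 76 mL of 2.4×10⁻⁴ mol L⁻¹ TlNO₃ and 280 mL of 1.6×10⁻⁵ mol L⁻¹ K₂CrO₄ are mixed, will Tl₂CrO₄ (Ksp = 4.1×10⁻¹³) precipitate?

No

After mixing, V = 76 mL + 280 mL = 356 mL.
[Tl⁺] = (2.4×10⁻⁴)(76)/356 = 5.1×10⁻⁵ mol L⁻¹
[CrO₄²⁻] = (1.6×10⁻⁵)(280)/356 = 1.3×10⁻⁵ mol L⁻¹
Q = [Tl⁺]^2[CrO₄²⁻] = 3.3×10⁻¹⁴
Q < Ksp (3.3×10⁻¹⁴ vs 4.1×10⁻¹³); the solution remains unsaturated and no precipitate forms.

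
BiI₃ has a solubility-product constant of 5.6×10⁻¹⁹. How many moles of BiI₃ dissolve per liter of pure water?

BiI₃(s) ⇌ Bi³⁺(aq) + 3 I⁻(aq)
For each mole of BiI₃ that dissolves per liter, [Bi³⁺] = s and [I⁻] = 3s; let s denote this solubility.
Ksp = [Bi³⁺][I⁻]^3 = s · (3s)^3 = 27s^4
27s^4 = 5.6×10⁻¹⁹  ⇒  s^4 = 2.1×10⁻²⁰
s = (2.1×10⁻²⁰)^(1/4) = 1.2×10⁻⁵ M

1.2×10⁻⁵ M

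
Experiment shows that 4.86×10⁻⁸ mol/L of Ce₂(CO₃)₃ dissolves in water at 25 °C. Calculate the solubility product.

Ksp = 2.93×10⁻³⁵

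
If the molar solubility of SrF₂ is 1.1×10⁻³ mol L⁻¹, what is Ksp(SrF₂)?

Ksp = 5.3×10⁻⁹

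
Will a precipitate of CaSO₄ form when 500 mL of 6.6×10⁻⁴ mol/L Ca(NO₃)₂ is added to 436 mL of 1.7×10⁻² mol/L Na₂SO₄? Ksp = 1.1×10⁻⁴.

Total volume after mixing = 500 + 436 = 936 mL.
[Ca²⁺] = (6.6×10⁻⁴)(500)/936 = 3.5×10⁻⁴ mol/L
[SO₄²⁻] = (1.7×10⁻²)(436)/936 = 7.9×10⁻³ mol/L
Q = [Ca²⁺][SO₄²⁻] = 2.8×10⁻⁶
Q = 2.8×10⁻⁶ < Ksp = 1.1×10⁻⁴, so the solution is unsaturated and no precipitate forms.

No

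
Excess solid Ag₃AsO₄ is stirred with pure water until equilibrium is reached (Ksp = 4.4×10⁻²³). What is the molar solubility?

1.1×10⁻⁶ M

Ag₃AsO₄(s) ⇌ 3 Ag⁺(aq) + AsO₄³⁻(aq)
For each mole of Ag₃AsO₄ that dissolves per liter, [Ag⁺] = 3s and [AsO₄³⁻] = s; let s denote this solubility.
Ksp = [Ag⁺]^3[AsO₄³⁻] = (3s)^3 · s = 27s^4
27s^4 = 4.4×10⁻²³  ⇒  s^4 = 1.6×10⁻²⁴
s = 1.1×10⁻⁶ mol/L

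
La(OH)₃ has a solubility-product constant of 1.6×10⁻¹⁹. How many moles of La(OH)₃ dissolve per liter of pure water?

La(OH)₃(s) ⇌ La³⁺(aq) + 3 OH⁻(aq)
With molar solubility s: [La³⁺] = s, [OH⁻] = 3s.
Ksp = [La³⁺][OH⁻]^3 = s · (3s)^3 = 27s^4
27s^4 = 1.6×10⁻¹⁹  ⇒  s^4 = 5.9×10⁻²¹
s = 8.8×10⁻⁶ mol/L

8.8×10⁻⁶ M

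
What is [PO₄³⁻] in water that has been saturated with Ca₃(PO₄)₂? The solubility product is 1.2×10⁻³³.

Ca₃(PO₄)₂(s) ⇌ 3 Ca²⁺(aq) + 2 PO₄³⁻(aq)
Let s be the molar solubility. Then [Ca²⁺] = 3s and [PO₄³⁻] = 2s.
Ksp = [Ca²⁺]^3[PO₄³⁻]^2 = (3s)^3 · (2s)^2 = 108s^5 = 1.2×10⁻³³
s = 1.0×10⁻⁷ mol L⁻¹
[PO₄³⁻] = 2s = 2.0×10⁻⁷ mol L⁻¹

2.0×10⁻⁷ M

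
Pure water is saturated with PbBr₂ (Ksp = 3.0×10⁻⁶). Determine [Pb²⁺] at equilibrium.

9.1×10⁻³ M

PbBr₂(s) ⇌ Pb²⁺(aq) + 2 Br⁻(aq)
Let s be the molar solubility. Then [Pb²⁺] = s and [Br⁻] = 2s.
Ksp = [Pb²⁺][Br⁻]^2 = s · (2s)^2 = 4s^3 = 3.0×10⁻⁶
s = 9.1×10⁻³ M
[Pb²⁺] = s = 9.1×10⁻³ M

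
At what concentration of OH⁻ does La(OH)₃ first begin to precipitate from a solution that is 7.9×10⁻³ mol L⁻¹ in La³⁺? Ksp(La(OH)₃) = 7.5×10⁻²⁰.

Each salt precipitates once Q = Ksp for that salt.
La(OH)₃(s) ⇌ La³⁺(aq) + 3 OH⁻(aq)
Ksp = [La³⁺][OH⁻]^3 = [OH⁻]^3(7.9×10⁻³)
[OH⁻]^3 = 7.5×10⁻²⁰ / (7.9×10⁻³) = 9.5×10⁻¹⁸
[OH⁻] = 2.1×10⁻⁶ mol L⁻¹

2.1×10⁻⁶ M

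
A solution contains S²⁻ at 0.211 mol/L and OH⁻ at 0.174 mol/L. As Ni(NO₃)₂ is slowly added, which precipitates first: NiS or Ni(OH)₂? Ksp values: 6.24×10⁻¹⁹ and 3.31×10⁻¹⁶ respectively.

NiS

Precipitation of each salt begins when its ion product equals Ksp.
For NiS: [Ni²⁺] = (Ksp/[S²⁻]) = 2.96×10⁻¹⁸ mol/L
For Ni(OH)₂: [Ni²⁺] = (Ksp/[OH⁻]^2) = 1.09×10⁻¹⁴ mol/L
NiS requires the lower [Ni²⁺], so it precipitates first.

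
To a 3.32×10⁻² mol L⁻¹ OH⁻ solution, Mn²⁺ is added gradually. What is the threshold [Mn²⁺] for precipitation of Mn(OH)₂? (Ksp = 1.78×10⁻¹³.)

1.61×10⁻¹⁰ M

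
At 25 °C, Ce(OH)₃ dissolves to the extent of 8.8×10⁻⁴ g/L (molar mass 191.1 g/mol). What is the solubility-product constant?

Ksp = 1.2×10⁻²⁰

Molar solubility s = (8.8×10⁻⁴ g/L) / (191.1 g/mol) = 4.605×10⁻⁶ mol/L
Ce(OH)₃(s) ⇌ Ce³⁺(aq) + 3 OH⁻(aq)
Call the molar solubility s, so that [Ce³⁺] = s and [OH⁻] = 3s.
Ksp = [Ce³⁺][OH⁻]^3 = s · (3s)^3 = 27s^4
Ksp = 27 × (4.605×10⁻⁶)^4 = 1.2×10⁻²⁰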